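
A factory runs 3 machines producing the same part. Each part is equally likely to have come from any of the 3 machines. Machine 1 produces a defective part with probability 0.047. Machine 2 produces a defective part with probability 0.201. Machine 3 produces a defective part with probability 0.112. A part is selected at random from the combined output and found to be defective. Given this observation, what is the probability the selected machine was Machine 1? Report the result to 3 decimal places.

Posterior probability ≈ 0.131

P(defective|M1) = 0.047; P(defective|M2) = 0.201; P(defective|M3) = 0.112.
Prior × likelihood for each source: 0.333333·0.047=0.01567, 0.333333·0.201=0.06700, 0.333333·0.112=0.03733. Summing gives P(defective) = 0.12000.
P(Machine 1 | defective) = 0.01567 / 0.12000 = 0.131.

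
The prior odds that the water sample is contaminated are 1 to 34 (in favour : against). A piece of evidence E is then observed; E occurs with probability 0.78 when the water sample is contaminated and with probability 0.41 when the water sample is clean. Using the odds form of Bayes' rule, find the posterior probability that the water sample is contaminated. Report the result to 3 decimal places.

Posterior probability ≈ 0.053

Prior odds = 1/34 = 0.029412.
Likelihood ratio for E = 0.78/0.41 = 1.9024.
Posterior odds = prior odds × LR = 0.055954.
Posterior probability = odds/(1+odds) = 0.055954/1.0560 = 0.053.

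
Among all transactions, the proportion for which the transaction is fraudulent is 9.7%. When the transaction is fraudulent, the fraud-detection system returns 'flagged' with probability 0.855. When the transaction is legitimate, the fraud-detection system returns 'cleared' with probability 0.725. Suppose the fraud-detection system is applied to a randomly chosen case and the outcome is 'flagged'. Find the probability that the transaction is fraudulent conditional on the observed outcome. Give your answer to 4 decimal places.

Let H be the event that the transaction is fraudulent. P(H) = 0.097, so P(¬H) = 0.903. With E the 'flagged' result, P(E|H) = 0.855 and P(E|¬H) = 0.275.
P(E) = 0.855·0.097 + 0.275·0.903 = 0.082935 + 0.24833 = 0.33126.
By Bayes' theorem, P(H|E) = 0.082935 / 0.33126 = 0.2504.

P(H | E) ≈ 0.2504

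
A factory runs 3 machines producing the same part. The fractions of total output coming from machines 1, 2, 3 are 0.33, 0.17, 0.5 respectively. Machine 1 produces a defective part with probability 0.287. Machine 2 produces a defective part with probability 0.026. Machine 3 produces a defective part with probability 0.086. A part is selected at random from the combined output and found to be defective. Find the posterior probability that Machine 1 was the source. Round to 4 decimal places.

Posterior probability ≈ 0.6664

Tabulate prior·likelihood by source: [1] prior 0.33, lik 0.287, product 0.09471; [2] prior 0.17, lik 0.026, product 0.004420; [3] prior 0.5, lik 0.086, product 0.04300.
Normalizing constant = 0.14213; the posterior for Machine 1 is its product over the sum, 0.09471/0.14213 = 0.6664.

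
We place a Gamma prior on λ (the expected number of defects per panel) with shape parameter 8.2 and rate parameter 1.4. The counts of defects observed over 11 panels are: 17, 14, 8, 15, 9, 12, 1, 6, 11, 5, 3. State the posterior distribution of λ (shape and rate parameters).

Total count ∑xᵢ = 101 over n = 11 panels.
Gamma is conjugate to the Poisson likelihood: posterior is Gamma(shape = 8.2+101 = 109.2, rate = 1.4+11 = 12.4).

Posterior: Gamma(shape=109.2, rate=12.4)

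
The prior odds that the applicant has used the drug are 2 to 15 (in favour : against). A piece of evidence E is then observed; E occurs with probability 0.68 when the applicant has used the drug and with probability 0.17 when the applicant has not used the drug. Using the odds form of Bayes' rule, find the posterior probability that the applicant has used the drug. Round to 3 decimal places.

Posterior probability ≈ 0.348

Prior odds = 2/15 = 0.13333. In log-odds, ln(0.13333) = -2.0149.
Add log likelihood ratio: ln(4.0000) = 1.3863.
Posterior log-odds = -0.62861, so posterior odds = exp(-0.62861) = 0.53333. Converting, P(H|E) = 0.53333/1.5333 = 0.348.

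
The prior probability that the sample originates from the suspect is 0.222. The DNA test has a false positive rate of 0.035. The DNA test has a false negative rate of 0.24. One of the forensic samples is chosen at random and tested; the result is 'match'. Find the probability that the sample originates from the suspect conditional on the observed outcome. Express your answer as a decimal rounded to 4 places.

P(H | E) ≈ 0.8610

Write H for 'the sample originates from the suspect'. Prior odds H:¬H = 0.222/0.778 = 0.28535. For the 'match' outcome, the likelihood ratio is 0.76/0.035 = 21.714.
Posterior odds = 0.28535 × 21.714 = 6.1961, so P(H|E) = 6.1961/(1+6.1961) = 0.8610.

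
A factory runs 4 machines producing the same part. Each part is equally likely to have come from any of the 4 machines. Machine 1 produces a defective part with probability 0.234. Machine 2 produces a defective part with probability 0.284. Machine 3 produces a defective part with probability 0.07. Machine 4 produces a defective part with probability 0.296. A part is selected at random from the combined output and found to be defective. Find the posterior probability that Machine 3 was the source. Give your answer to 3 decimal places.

Posterior probability ≈ 0.079

P(defective|M1) = 0.234; P(defective|M2) = 0.284; P(defective|M3) = 0.07; P(defective|M4) = 0.296.
Prior × likelihood for each source: 0.25·0.234=0.05850, 0.25·0.284=0.07100, 0.25·0.07=0.01750, 0.25·0.296=0.07400. Summing gives P(defective) = 0.22100.
P(Machine 3 | defective) = 0.01750 / 0.22100 = 0.079.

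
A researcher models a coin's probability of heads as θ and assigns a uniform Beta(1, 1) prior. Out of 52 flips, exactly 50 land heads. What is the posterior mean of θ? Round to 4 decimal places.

The binomial likelihood is conjugate to the Beta prior: with 50 successes and 2 failures, the posterior is Beta(1+50, 1+2) = Beta(51, 3).
Posterior mean = α/(α+β) = 51/54 = 0.9444.

Posterior mean ≈ 0.9444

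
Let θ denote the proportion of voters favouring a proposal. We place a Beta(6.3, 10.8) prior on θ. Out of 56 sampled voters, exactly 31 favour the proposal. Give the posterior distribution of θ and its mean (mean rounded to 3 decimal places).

Posterior: Beta(37.3, 35.8); mean ≈ 0.510

Observing 31 successes and 25 failures updates Beta(6.3, 10.8) by adding the success and failure counts to the two shape parameters: α = 6.3+31 = 37.3, β = 10.8+25 = 35.8.
E[θ | data] = 37.3/(37.3+35.8) = 0.510.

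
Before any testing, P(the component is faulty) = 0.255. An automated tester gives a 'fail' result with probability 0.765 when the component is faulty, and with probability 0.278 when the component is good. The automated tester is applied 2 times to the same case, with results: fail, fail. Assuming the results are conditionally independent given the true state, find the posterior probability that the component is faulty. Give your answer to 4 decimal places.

Posterior P(H) ≈ 0.7216

With H the event that the component is faulty, the joint likelihood of the observed sequence is P(data|H) = 0.765·0.765 = 0.58522 and P(data|¬H) = 0.278·0.278 = 0.077284.
Bayes: P(H|data) = 0.255·0.58522 / (0.255·0.58522 + 0.745·0.077284) = 0.14923/0.20681 = 0.7216.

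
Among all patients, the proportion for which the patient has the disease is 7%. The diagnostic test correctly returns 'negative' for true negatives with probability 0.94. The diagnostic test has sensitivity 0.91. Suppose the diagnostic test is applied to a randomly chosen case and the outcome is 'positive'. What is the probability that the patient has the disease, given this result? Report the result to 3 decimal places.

P(H | E) ≈ 0.533

Let H be the event that the patient has the disease. P(H) = 0.07, so P(¬H) = 0.93. With E the 'positive' result, P(E|H) = 0.91 and P(E|¬H) = 0.06.
P(E) = 0.91·0.07 + 0.06·0.93 = 0.063700 + 0.055800 = 0.11950.
By Bayes' theorem, P(H|E) = 0.063700 / 0.11950 = 0.533.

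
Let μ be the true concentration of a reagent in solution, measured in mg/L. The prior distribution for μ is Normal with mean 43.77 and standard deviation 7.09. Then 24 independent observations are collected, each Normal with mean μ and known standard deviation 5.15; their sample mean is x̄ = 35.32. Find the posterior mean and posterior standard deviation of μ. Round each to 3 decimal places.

Posterior mean ≈ 35.502; posterior SD ≈ 1.040

Prior precision 1/τ₀² = 1/7.09² = 0.0198933; data precision n/σ² = 24/5.15² = 0.904892.
Posterior precision = 0.0198933 + 0.904892 = 0.924785, giving posterior SD = 1/√0.924785 = 1.040.
Posterior mean = (0.0198933·43.77 + 0.904892·35.32) / 0.924785 = 35.502.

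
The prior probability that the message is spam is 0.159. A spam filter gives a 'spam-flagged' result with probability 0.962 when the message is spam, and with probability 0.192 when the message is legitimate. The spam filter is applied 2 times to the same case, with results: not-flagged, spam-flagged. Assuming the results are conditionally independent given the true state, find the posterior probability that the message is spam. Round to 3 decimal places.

Let H be the event that the message is spam; start with P(H) = 0.159. P('spam-flagged'|H) = 0.962, P('spam-flagged'|¬H) = 0.192.
Update on result 1 ('not-flagged'): P(H) ← 0.038·0.1590 / (0.038·0.1590 + 0.808·0.8410) = 0.0060420/0.68557 = 0.0088.
Update on result 2 ('spam-flagged'): P(H) ← 0.962·0.0088 / (0.962·0.0088 + 0.192·0.9912) = 0.0084782/0.19879 = 0.0426.

Posterior P(H) ≈ 0.043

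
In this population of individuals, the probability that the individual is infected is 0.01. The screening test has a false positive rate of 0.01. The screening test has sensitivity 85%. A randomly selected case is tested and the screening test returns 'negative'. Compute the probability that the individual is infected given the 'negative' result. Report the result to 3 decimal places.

P(H | E) ≈ 0.002

Let H be the event that the individual is infected. P(H) = 0.01, so P(¬H) = 0.99. With E the 'negative' result, P(E|H) = 0.15 and P(E|¬H) = 0.99.
P(E) = 0.15·0.01 + 0.99·0.99 = 0.0015000 + 0.98010 = 0.98160.
By Bayes' theorem, P(H|E) = 0.0015000 / 0.98160 = 0.002.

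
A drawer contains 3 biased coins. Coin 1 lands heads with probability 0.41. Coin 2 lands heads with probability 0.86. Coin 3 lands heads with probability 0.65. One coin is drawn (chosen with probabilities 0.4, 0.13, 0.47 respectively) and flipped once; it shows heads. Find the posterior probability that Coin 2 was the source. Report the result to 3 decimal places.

Posterior probability ≈ 0.192

P(heads|C1) = 0.41; P(heads|C2) = 0.86; P(heads|C3) = 0.65.
Prior × likelihood for each source: 0.4·0.41=0.1640, 0.13·0.86=0.1118, 0.47·0.65=0.3055. Summing gives P(heads) = 0.58130.
P(Coin 2 | heads) = 0.1118 / 0.58130 = 0.192.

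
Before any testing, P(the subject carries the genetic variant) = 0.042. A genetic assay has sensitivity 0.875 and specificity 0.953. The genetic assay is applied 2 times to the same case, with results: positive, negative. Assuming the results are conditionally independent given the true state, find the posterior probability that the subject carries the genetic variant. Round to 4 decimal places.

Posterior P(H) ≈ 0.0967

Let H be the event that the subject carries the genetic variant; start with P(H) = 0.042. P('positive'|H) = 0.875, P('positive'|¬H) = 0.047.
Update on result 1 ('positive'): P(H) ← 0.875·0.0420 / (0.875·0.0420 + 0.047·0.9580) = 0.036750/0.081776 = 0.4494.
Update on result 2 ('negative'): P(H) ← 0.125·0.4494 / (0.125·0.4494 + 0.953·0.5506) = 0.056175/0.58090 = 0.0967.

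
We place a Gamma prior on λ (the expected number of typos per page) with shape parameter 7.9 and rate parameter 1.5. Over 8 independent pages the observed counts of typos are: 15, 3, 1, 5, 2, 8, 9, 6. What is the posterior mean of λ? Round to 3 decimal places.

Posterior mean ≈ 5.989

The Poisson likelihood adds the total count to the shape and the number of exposure periods to the rate. Here ∑xᵢ = 49 and n = 8, so shape 7.9→56.9 and rate 1.5→9.5.
Posterior mean = shape/rate = 56.9/9.5 = 5.989.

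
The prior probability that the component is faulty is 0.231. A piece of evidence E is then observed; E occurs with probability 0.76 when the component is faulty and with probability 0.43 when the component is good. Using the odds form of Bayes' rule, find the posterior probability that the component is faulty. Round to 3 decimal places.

Prior odds = 0.231/(1−0.231) = 0.30039.
Likelihood ratio for E = 0.76/0.43 = 1.7674.
Posterior odds = prior odds × LR = 0.53092.
Posterior probability = odds/(1+odds) = 0.53092/1.5309 = 0.347.

Posterior probability ≈ 0.347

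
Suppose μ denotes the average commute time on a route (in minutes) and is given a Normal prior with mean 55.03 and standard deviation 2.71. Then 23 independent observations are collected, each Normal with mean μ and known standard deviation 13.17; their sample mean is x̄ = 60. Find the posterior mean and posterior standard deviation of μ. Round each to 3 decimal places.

Posterior mean ≈ 57.482; posterior SD ≈ 1.929

Prior precision 1/τ₀² = 1/2.71² = 0.136164; data precision n/σ² = 23/13.17² = 0.132604.
Posterior precision = 0.136164 + 0.132604 = 0.268768, giving posterior SD = 1/√0.268768 = 1.929.
Posterior mean = (0.136164·55.03 + 0.132604·60) / 0.268768 = 57.482.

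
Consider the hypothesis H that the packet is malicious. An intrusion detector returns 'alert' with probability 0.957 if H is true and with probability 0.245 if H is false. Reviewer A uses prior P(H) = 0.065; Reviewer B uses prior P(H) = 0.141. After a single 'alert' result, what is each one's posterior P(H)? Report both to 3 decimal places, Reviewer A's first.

The likelihood ratio for an 'alert' result is 0.957/0.245 = 3.9061.
Reviewer A: prior odds 0.065/0.935 = 0.069519; posterior odds 0.27155; posterior probability 0.214.
Reviewer B: prior odds 0.141/0.859 = 0.16414; posterior odds 0.64117; posterior probability 0.391.

Reviewer A: 0.214; Reviewer B: 0.391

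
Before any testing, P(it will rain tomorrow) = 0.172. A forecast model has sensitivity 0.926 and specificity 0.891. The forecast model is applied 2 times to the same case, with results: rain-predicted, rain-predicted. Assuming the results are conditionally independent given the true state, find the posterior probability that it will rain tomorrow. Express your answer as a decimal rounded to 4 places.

With H the event that it will rain tomorrow, the joint likelihood of the observed sequence is P(data|H) = 0.926·0.926 = 0.85748 and P(data|¬H) = 0.109·0.109 = 0.011881.
Bayes: P(H|data) = 0.172·0.85748 / (0.172·0.85748 + 0.828·0.011881) = 0.14749/0.15732 = 0.9375.

Posterior P(H) ≈ 0.9375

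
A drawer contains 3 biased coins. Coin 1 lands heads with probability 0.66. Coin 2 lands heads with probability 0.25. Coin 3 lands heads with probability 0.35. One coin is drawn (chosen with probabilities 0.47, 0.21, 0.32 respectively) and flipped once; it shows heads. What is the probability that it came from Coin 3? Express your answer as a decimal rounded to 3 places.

Posterior probability ≈ 0.236

Tabulate prior·likelihood by source: [1] prior 0.47, lik 0.66, product 0.3102; [2] prior 0.21, lik 0.25, product 0.05250; [3] prior 0.32, lik 0.35, product 0.1120.
Normalizing constant = 0.47470; the posterior for Coin 3 is its product over the sum, 0.1120/0.47470 = 0.236.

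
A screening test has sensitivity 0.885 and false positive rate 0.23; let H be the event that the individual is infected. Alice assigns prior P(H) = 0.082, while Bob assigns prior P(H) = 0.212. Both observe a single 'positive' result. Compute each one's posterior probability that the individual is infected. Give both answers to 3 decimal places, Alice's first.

Alice: 0.256; Bob: 0.509

P('+'|H) = 0.885, P('+'|¬H) = 0.23.
Alice: numerator 0.885·0.082 = 0.072570; evidence = 0.072570+0.23·0.918 = 0.28371; posterior = 0.256.
Bob: numerator 0.885·0.212 = 0.18762; evidence = 0.18762+0.23·0.788 = 0.36886; posterior = 0.509.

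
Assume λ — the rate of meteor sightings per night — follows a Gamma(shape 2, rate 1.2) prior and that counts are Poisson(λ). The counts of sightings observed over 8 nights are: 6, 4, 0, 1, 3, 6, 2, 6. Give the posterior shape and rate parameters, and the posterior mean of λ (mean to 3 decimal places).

Posterior: Gamma(shape=30, rate=9.2); mean ≈ 3.261

Total count ∑xᵢ = 28 over n = 8 nights.
Gamma is conjugate to the Poisson likelihood: posterior is Gamma(shape = 2+28 = 30, rate = 1.2+8 = 9.2).
E[λ | data] = 30/9.2 = 3.261.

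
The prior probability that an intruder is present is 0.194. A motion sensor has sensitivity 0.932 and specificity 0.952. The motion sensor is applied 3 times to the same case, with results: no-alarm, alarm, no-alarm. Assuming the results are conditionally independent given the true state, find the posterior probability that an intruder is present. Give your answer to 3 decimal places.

Posterior P(H) ≈ 0.023

With H the event that an intruder is present, the joint likelihood of the observed sequence is P(data|H) = 0.068·0.932·0.068 = 0.0043096 and P(data|¬H) = 0.952·0.048·0.952 = 0.043503.
Bayes: P(H|data) = 0.194·0.0043096 / (0.194·0.0043096 + 0.806·0.043503) = 0.00083606/0.035899 = 0.0233.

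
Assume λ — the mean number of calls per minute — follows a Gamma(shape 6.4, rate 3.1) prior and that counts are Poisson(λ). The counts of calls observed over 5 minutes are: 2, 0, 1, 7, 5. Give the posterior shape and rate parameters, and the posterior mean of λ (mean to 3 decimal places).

The Poisson likelihood adds the total count to the shape and the number of exposure periods to the rate. Here ∑xᵢ = 15 and n = 5, so shape 6.4→21.4 and rate 3.1→8.1.
Posterior mean = shape/rate = 21.4/8.1 = 2.642.

Posterior: Gamma(shape=21.4, rate=8.1); mean ≈ 2.642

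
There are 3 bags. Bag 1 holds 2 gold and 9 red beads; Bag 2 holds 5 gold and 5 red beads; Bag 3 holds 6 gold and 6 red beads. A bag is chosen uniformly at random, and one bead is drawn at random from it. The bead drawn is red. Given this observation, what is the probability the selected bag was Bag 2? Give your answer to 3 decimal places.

Posterior probability ≈ 0.275

Tabulate prior·likelihood by source: [1] prior 0.333333, lik 0.8182, product 0.2727; [2] prior 0.333333, lik 0.5, product 0.1667; [3] prior 0.333333, lik 0.5, product 0.1667.
Normalizing constant = 0.60606; the posterior for Bag 2 is its product over the sum, 0.1667/0.60606 = 0.275.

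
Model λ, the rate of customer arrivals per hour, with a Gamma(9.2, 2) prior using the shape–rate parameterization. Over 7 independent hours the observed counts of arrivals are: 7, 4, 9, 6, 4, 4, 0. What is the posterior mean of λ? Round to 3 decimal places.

The Poisson likelihood adds the total count to the shape and the number of exposure periods to the rate. Here ∑xᵢ = 34 and n = 7, so shape 9.2→43.2 and rate 2→9.
Posterior mean = shape/rate = 43.2/9 = 4.800.

Posterior mean ≈ 4.800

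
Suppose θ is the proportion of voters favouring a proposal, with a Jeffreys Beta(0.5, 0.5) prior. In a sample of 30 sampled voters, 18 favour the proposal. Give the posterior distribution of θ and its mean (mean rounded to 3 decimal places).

Posterior: Beta(18.5, 12.5); mean ≈ 0.597

Observing 18 successes and 12 failures updates Beta(0.5, 0.5) by adding the success and failure counts to the two shape parameters: α = 0.5+18 = 18.5, β = 0.5+12 = 12.5.
Posterior mean = α/(α+β) = 18.5/31 = 0.597.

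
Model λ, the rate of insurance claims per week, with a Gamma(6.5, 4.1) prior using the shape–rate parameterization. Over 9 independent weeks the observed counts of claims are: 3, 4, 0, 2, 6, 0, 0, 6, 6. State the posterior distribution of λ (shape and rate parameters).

Posterior: Gamma(shape=33.5, rate=13.1)

The Poisson likelihood adds the total count to the shape and the number of exposure periods to the rate. Here ∑xᵢ = 27 and n = 9, so shape 6.5→33.5 and rate 4.1→13.1.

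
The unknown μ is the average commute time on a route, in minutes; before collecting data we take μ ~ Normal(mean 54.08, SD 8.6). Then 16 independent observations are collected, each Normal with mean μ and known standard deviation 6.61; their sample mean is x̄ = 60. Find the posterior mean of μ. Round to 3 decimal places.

Posterior mean ≈ 59.789

With known σ, the Normal prior is conjugate. Weight on the data is w = (n/σ²)/(n/σ² + 1/τ₀²) = 0.366199/(0.366199+0.0135208) = 0.96439.
Posterior mean = w·x̄ + (1−w)·μ₀ = 0.96439·60 + 0.035607·54.08 = 59.789.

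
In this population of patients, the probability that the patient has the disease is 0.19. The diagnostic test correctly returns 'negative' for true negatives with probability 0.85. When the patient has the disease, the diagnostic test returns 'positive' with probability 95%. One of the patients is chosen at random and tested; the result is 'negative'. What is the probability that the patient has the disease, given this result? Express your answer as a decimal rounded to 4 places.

Write H for 'the patient has the disease'. Prior odds H:¬H = 0.19/0.81 = 0.23457. For the 'negative' outcome, the likelihood ratio is 0.05/0.85 = 0.058824.
Posterior odds = 0.23457 × 0.058824 = 0.013798, so P(H|E) = 0.013798/(1+0.013798) = 0.0136.

P(H | E) ≈ 0.0136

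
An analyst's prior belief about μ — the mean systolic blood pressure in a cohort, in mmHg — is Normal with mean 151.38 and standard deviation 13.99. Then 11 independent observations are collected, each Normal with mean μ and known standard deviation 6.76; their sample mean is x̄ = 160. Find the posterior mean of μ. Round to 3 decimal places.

Prior precision 1/τ₀² = 1/13.99² = 0.00510934; data precision n/σ² = 11/6.76² = 0.240713.
Posterior precision = 0.00510934 + 0.240713 = 0.245822.
Posterior mean = (0.00510934·151.38 + 0.240713·160) / 0.245822 = 159.821.

Posterior mean ≈ 159.821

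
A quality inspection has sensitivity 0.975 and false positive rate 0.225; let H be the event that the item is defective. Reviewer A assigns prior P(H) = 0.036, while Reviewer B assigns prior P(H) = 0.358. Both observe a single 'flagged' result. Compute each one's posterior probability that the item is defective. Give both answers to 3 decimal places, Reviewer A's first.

Reviewer A: 0.139; Reviewer B: 0.707

P('+'|H) = 0.975, P('+'|¬H) = 0.225.
Reviewer A: numerator 0.975·0.036 = 0.035100; evidence = 0.035100+0.225·0.964 = 0.25200; posterior = 0.139.
Reviewer B: numerator 0.975·0.358 = 0.34905; evidence = 0.34905+0.225·0.642 = 0.49350; posterior = 0.707.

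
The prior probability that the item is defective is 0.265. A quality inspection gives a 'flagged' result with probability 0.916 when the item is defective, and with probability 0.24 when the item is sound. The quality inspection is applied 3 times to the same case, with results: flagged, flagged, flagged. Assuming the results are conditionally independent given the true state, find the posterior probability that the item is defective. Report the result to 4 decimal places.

Let H be the event that the item is defective; start with P(H) = 0.265. P('flagged'|H) = 0.916, P('flagged'|¬H) = 0.24.
Update on result 1 ('flagged'): P(H) ← 0.916·0.2650 / (0.916·0.2650 + 0.24·0.7350) = 0.24274/0.41914 = 0.5791.
Update on result 2 ('flagged'): P(H) ← 0.916·0.5791 / (0.916·0.5791 + 0.24·0.4209) = 0.53049/0.63150 = 0.8401.
Update on result 3 ('flagged'): P(H) ← 0.916·0.8401 / (0.916·0.8401 + 0.24·0.1599) = 0.76949/0.80788 = 0.9525.

Posterior P(H) ≈ 0.9525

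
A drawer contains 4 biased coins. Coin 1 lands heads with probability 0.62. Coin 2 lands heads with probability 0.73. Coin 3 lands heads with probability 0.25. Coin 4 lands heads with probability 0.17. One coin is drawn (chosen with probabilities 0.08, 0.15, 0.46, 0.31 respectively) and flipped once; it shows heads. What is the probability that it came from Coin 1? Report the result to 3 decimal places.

Tabulate prior·likelihood by source: [1] prior 0.08, lik 0.62, product 0.04960; [2] prior 0.15, lik 0.73, product 0.1095; [3] prior 0.46, lik 0.25, product 0.1150; [4] prior 0.31, lik 0.17, product 0.05270.
Normalizing constant = 0.32680; the posterior for Coin 1 is its product over the sum, 0.04960/0.32680 = 0.152.

Posterior probability ≈ 0.152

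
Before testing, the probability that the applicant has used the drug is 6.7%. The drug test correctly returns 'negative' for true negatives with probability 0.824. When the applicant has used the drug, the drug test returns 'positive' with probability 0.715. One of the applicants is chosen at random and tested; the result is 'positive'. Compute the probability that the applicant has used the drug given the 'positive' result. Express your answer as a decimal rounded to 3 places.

P(H | E) ≈ 0.226

Write H for 'the applicant has used the drug'. Prior odds H:¬H = 0.067/0.933 = 0.071811. For the 'positive' outcome, the likelihood ratio is 0.715/0.176 = 4.0625.
Posterior odds = 0.071811 × 4.0625 = 0.29173, so P(H|E) = 0.29173/(1+0.29173) = 0.226.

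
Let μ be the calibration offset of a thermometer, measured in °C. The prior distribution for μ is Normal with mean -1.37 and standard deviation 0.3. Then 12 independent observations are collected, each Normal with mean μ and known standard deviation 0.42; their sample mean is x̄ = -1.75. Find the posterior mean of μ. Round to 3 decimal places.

With known σ, the Normal prior is conjugate. Weight on the data is w = (n/σ²)/(n/σ² + 1/τ₀²) = 68.0272/(68.0272+11.1111) = 0.85960.
Posterior mean = w·x̄ + (1−w)·μ₀ = 0.85960·-1.75 + 0.14040·-1.37 = -1.697.

Posterior mean ≈ -1.697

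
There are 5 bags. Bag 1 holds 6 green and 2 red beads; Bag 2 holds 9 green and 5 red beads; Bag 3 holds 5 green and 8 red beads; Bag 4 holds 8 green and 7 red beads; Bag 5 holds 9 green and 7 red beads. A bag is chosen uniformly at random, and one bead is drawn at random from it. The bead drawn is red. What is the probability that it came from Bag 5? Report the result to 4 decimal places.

Tabulate prior·likelihood by source: [1] prior 0.2, lik 0.25, product 0.05000; [2] prior 0.2, lik 0.3571, product 0.07143; [3] prior 0.2, lik 0.6154, product 0.1231; [4] prior 0.2, lik 0.4667, product 0.09333; [5] prior 0.2, lik 0.4375, product 0.08750.
Normalizing constant = 0.42534; the posterior for Bag 5 is its product over the sum, 0.08750/0.42534 = 0.2057.

Posterior probability ≈ 0.2057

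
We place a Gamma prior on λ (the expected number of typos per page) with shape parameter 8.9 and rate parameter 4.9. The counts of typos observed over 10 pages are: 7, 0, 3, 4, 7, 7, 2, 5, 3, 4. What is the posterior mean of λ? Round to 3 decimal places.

Posterior mean ≈ 3.416

The Poisson likelihood adds the total count to the shape and the number of exposure periods to the rate. Here ∑xᵢ = 42 and n = 10, so shape 8.9→50.9 and rate 4.9→14.9.
Posterior mean = shape/rate = 50.9/14.9 = 3.416.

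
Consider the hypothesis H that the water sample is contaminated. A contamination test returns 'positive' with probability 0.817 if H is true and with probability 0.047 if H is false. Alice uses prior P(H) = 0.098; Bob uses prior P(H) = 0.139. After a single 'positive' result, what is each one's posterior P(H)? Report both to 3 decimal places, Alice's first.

The likelihood ratio for a 'positive' result is 0.817/0.047 = 17.383.
Alice: prior odds 0.098/0.902 = 0.10865; posterior odds 1.8886; posterior probability 0.654.
Bob: prior odds 0.139/0.861 = 0.16144; posterior odds 2.8063; posterior probability 0.737.

Alice: 0.654; Bob: 0.737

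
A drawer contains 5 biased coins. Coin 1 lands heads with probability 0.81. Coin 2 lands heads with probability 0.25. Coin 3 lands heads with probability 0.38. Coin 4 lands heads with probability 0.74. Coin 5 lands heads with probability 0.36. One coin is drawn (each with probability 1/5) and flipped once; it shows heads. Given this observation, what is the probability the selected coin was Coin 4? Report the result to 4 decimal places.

Posterior probability ≈ 0.2913

P(heads|C1) = 0.81; P(heads|C2) = 0.25; P(heads|C3) = 0.38; P(heads|C4) = 0.74; P(heads|C5) = 0.36.
Prior × likelihood for each source: 0.2·0.81=0.1620, 0.2·0.25=0.05000, 0.2·0.38=0.07600, 0.2·0.74=0.1480, 0.2·0.36=0.07200. Summing gives P(heads) = 0.50800.
P(Coin 4 | heads) = 0.1480 / 0.50800 = 0.2913.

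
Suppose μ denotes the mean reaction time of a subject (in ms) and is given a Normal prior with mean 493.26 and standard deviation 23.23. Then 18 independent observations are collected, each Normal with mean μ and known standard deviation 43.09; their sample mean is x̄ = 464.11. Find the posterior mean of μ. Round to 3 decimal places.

Posterior mean ≈ 468.788

With known σ, the Normal prior is conjugate. Weight on the data is w = (n/σ²)/(n/σ² + 1/τ₀²) = 0.00969437/(0.00969437+0.00185311) = 0.83952.
Posterior mean = w·x̄ + (1−w)·μ₀ = 0.83952·464.11 + 0.16048·493.26 = 468.788.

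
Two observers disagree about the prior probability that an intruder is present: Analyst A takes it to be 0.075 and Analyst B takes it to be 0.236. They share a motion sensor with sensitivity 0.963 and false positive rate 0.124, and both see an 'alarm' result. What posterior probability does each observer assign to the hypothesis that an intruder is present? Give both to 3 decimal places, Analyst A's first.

The likelihood ratio for an 'alarm' result is 0.963/0.124 = 7.7661.
Analyst A: prior odds 0.075/0.925 = 0.081081; posterior odds 0.62969; posterior probability 0.386.
Analyst B: prior odds 0.236/0.764 = 0.30890; posterior odds 2.3990; posterior probability 0.706.

Analyst A: 0.386; Analyst B: 0.706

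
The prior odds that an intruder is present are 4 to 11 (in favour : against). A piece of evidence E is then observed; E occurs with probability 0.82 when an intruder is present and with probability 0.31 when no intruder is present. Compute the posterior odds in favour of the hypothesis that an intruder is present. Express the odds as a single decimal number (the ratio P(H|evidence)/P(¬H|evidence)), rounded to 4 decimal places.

Posterior odds ≈ 0.9619

Prior odds = 4/11 = 0.36364. In log-odds, ln(0.36364) = -1.0116.
Add log likelihood ratio: ln(2.6452) = 0.97273.
Posterior log-odds = -0.038869, so posterior odds = exp(-0.038869) = 0.96188.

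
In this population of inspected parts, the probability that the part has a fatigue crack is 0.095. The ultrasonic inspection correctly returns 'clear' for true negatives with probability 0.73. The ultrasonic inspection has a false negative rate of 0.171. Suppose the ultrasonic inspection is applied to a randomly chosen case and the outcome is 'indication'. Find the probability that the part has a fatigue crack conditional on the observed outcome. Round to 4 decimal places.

P(H | E) ≈ 0.2437

Write H for 'the part has a fatigue crack'. Prior odds H:¬H = 0.095/0.905 = 0.10497. For the 'indication' outcome, the likelihood ratio is 0.829/0.27 = 3.0704.
Posterior odds = 0.10497 × 3.0704 = 0.32230, so P(H|E) = 0.32230/(1+0.32230) = 0.2437.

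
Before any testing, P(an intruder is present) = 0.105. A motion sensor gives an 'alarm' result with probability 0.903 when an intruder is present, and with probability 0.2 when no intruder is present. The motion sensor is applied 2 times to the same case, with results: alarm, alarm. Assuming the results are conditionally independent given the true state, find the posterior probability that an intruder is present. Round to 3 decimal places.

Let H be the event that an intruder is present; start with P(H) = 0.105. P('alarm'|H) = 0.903, P('alarm'|¬H) = 0.2.
Update on result 1 ('alarm'): P(H) ← 0.903·0.1050 / (0.903·0.1050 + 0.2·0.8950) = 0.094815/0.27382 = 0.3463.
Update on result 2 ('alarm'): P(H) ← 0.903·0.3463 / (0.903·0.3463 + 0.2·0.6537) = 0.31269/0.44343 = 0.7052.

Posterior P(H) ≈ 0.705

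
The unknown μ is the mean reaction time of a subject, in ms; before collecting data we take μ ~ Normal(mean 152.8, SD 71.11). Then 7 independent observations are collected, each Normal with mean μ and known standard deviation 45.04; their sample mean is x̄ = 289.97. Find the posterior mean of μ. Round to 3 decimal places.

With known σ, the Normal prior is conjugate. Weight on the data is w = (n/σ²)/(n/σ² + 1/τ₀²) = 0.00345065/(0.00345065+0.00019776) = 0.94580.
Posterior mean = w·x̄ + (1−w)·μ₀ = 0.94580·289.97 + 0.054204·152.8 = 282.535.

Posterior mean ≈ 282.535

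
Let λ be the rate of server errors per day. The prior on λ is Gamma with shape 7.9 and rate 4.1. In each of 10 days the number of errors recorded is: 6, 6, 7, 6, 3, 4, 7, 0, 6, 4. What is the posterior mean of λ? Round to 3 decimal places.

Posterior mean ≈ 4.035

Total count ∑xᵢ = 49 over n = 10 days.
Gamma is conjugate to the Poisson likelihood: posterior is Gamma(shape = 7.9+49 = 56.9, rate = 4.1+10 = 14.1).
E[λ | data] = 56.9/14.1 = 4.035.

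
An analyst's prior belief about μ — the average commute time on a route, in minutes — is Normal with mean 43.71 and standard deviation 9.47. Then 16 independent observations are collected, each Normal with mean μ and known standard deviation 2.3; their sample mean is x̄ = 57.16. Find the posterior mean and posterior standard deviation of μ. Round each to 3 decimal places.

Prior precision 1/τ₀² = 1/9.47² = 0.0111506; data precision n/σ² = 16/2.3² = 3.02457.
Posterior precision = 0.0111506 + 3.02457 = 3.03573, giving posterior SD = 1/√3.03573 = 0.574.
Posterior mean = (0.0111506·43.71 + 3.02457·57.16) / 3.03573 = 57.111.

Posterior mean ≈ 57.111; posterior SD ≈ 0.574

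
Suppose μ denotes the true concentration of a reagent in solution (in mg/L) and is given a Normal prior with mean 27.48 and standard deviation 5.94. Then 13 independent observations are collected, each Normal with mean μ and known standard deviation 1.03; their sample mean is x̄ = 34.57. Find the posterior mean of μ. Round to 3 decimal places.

With known σ, the Normal prior is conjugate. Weight on the data is w = (n/σ²)/(n/σ² + 1/τ₀²) = 12.2537/(12.2537+0.0283418) = 0.99769.
Posterior mean = w·x̄ + (1−w)·μ₀ = 0.99769·34.57 + 0.0023076·27.48 = 34.554.

Posterior mean ≈ 34.554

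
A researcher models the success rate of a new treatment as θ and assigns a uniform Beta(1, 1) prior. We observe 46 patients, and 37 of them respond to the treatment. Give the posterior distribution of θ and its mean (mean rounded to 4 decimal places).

Posterior: Beta(38, 10); mean ≈ 0.7917

Observing 37 successes and 9 failures updates Beta(1, 1) by adding the success and failure counts to the two shape parameters: α = 1+37 = 38, β = 1+9 = 10.
E[θ | data] = 38/(38+10) = 0.7917.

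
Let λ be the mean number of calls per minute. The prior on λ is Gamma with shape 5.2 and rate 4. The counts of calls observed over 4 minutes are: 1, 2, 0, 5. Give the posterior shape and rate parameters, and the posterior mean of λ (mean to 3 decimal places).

Total count ∑xᵢ = 8 over n = 4 minutes.
Gamma is conjugate to the Poisson likelihood: posterior is Gamma(shape = 5.2+8 = 13.2, rate = 4+4 = 8).
Posterior mean = shape/rate = 13.2/8 = 1.650.

Posterior: Gamma(shape=13.2, rate=8); mean ≈ 1.650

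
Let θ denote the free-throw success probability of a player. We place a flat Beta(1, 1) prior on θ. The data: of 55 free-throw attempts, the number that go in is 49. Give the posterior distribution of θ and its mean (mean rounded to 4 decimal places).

Posterior: Beta(50, 7); mean ≈ 0.8772

Observing 49 successes and 6 failures updates Beta(1, 1) by adding the success and failure counts to the two shape parameters: α = 1+49 = 50, β = 1+6 = 7.
Posterior mean = α/(α+β) = 50/57 = 0.8772.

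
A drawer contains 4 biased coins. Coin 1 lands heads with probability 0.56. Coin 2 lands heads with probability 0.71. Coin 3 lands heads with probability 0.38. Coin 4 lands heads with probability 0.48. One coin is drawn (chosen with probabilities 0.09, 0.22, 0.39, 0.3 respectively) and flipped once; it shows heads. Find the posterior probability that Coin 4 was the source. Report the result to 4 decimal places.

P(heads|C1) = 0.56; P(heads|C2) = 0.71; P(heads|C3) = 0.38; P(heads|C4) = 0.48.
Prior × likelihood for each source: 0.09·0.56=0.05040, 0.22·0.71=0.1562, 0.39·0.38=0.1482, 0.3·0.48=0.1440. Summing gives P(heads) = 0.49880.
P(Coin 4 | heads) = 0.1440 / 0.49880 = 0.2887.

Posterior probability ≈ 0.2887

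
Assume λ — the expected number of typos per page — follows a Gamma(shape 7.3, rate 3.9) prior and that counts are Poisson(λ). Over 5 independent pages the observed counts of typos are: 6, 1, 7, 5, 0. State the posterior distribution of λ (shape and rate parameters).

Posterior: Gamma(shape=26.3, rate=8.9)

Total count ∑xᵢ = 19 over n = 5 pages.
Gamma is conjugate to the Poisson likelihood: posterior is Gamma(shape = 7.3+19 = 26.3, rate = 3.9+5 = 8.9).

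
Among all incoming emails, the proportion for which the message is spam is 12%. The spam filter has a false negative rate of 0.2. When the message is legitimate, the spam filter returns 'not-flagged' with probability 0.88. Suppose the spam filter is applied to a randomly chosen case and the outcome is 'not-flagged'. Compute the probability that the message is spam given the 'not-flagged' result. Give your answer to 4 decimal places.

Let H be the event that the message is spam. P(H) = 0.12, so P(¬H) = 0.88. With E the 'not-flagged' result, P(E|H) = 0.2 and P(E|¬H) = 0.88.
P(E) = 0.2·0.12 + 0.88·0.88 = 0.024000 + 0.77440 = 0.79840.
By Bayes' theorem, P(H|E) = 0.024000 / 0.79840 = 0.0301.

P(H | E) ≈ 0.0301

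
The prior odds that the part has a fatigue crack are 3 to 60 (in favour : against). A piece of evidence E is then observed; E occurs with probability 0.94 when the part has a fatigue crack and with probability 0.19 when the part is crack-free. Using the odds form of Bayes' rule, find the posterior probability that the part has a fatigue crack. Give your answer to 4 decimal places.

Prior odds = 3/60 = 0.050000. In log-odds, ln(0.050000) = -2.9957.
Add log likelihood ratio: ln(4.9474) = 1.5989.
Posterior log-odds = -1.3969, so posterior odds = exp(-1.3969) = 0.24737. Converting, P(H|E) = 0.24737/1.2474 = 0.1983.

Posterior probability ≈ 0.1983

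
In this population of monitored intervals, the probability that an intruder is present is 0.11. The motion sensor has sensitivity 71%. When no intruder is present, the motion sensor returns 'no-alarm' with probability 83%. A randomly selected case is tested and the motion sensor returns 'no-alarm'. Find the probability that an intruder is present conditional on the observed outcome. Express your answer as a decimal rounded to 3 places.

P(H | E) ≈ 0.041

Let H be the event that an intruder is present. P(H) = 0.11, so P(¬H) = 0.89. With E the 'no-alarm' result, P(E|H) = 0.29 and P(E|¬H) = 0.83.
P(E) = 0.29·0.11 + 0.83·0.89 = 0.031900 + 0.73870 = 0.77060.
By Bayes' theorem, P(H|E) = 0.031900 / 0.77060 = 0.041.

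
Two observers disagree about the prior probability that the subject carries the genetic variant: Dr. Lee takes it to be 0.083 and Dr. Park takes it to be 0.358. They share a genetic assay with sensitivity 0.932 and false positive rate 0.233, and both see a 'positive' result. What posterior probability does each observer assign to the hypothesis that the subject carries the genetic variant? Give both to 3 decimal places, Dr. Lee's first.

Dr. Lee: 0.266; Dr. Park: 0.690

The likelihood ratio for a 'positive' result is 0.932/0.233 = 4.0000.
Dr. Lee: prior odds 0.083/0.917 = 0.090513; posterior odds 0.36205; posterior probability 0.266.
Dr. Park: prior odds 0.358/0.642 = 0.55763; posterior odds 2.2305; posterior probability 0.690.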